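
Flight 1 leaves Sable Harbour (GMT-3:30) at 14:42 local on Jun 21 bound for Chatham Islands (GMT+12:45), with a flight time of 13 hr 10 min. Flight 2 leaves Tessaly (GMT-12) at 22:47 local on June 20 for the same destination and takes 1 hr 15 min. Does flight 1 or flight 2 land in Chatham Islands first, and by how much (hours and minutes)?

Flight 1 in UTC: 14:42 + 3:30 = 18:12 on Jun 21.
+13 hours and 10 minutes → arrive 07:22 UTC on Jun 22.
Flight 2 in UTC: 22:47 + 12:00 = 10:47 on Jun 21.
+1 hour 15 minutes → arrive 12:02 UTC on Jun 21.
Flight 2 lands earlier by 19 hours 20 minutes.

the second, by 19 hours 20 minutes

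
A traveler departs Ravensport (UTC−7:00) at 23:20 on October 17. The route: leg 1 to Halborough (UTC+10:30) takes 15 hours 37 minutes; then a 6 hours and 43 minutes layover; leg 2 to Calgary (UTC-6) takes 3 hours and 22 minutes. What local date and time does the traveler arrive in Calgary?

02:02 on Oct 19

Convert departure to UTC: 23:20 + 7:00 = 06:20 UTC on Oct 18.
Add 15 hours and 37 minutes leg 1 → 21:57 UTC.
Add 6 hours 43 minutes layover in Halborough → 04:40 UTC (Oct 19).
Add 3 hours 22 minutes leg 2 → 08:02 UTC.
Calgary is UTC−6:00, so local arrival = 08:02 − 6:00 = 02:02 on Oct 19.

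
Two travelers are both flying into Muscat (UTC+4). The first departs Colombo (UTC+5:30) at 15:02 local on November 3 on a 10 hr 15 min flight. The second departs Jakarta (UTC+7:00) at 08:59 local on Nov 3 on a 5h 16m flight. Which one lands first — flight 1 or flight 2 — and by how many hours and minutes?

the second, by 12 hours 32 minutes

Flight 1 in UTC: 15:02 − 5:30 = 09:32 on Nov 3.
+10 hours 15 minutes → arrive 19:47 UTC on Nov 3.
Flight 2 in UTC: 08:59 − 7:00 = 01:59 on Nov 3.
+5 hours and 16 minutes → arrive 07:15 UTC on Nov 3.
Flight 2 lands earlier by 12 hours 32 minutes.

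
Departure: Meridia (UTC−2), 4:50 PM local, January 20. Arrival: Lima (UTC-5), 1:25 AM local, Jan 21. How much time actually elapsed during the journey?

Departure in UTC: 4:50 PM + 2:00 = 6:50 PM on Jan 20.
Arrival in UTC: 1:25 AM + 5:00 = 6:25 AM on Jan 21.
Elapsed = 6:25 AM − 6:50 PM (+1 day) = 11 hours 35 minutes.

11 hours 35 minutes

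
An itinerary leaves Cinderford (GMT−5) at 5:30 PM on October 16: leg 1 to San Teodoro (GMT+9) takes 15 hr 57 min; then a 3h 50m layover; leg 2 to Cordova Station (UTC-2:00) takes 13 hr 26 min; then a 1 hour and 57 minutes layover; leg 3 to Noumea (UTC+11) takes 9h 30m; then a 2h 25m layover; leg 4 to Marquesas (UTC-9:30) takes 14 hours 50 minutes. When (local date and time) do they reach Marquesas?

Convert departure to UTC: 5:30 PM + 5:00 = 10:30 PM UTC on Oct 16.
Add 15 hours and 57 minutes leg 1 → 2:27 PM UTC (Oct 17).
Add 3 hours 50 minutes layover in San Teodoro → 6:17 PM UTC.
Add 13 hours 26 minutes leg 2 → 7:43 AM UTC (Oct 18).
Add 1 hour and 57 minutes layover in Cordova Station → 9:40 AM UTC.
Add 9 hours and 30 minutes leg 3 → 7:10 PM UTC.
Add 2 hours and 25 minutes layover in Noumea → 9:35 PM UTC.
Add 14 hours 50 minutes leg 4 → 12:25 PM UTC (Oct 19).
Marquesas is UTC−9:30, so local arrival = 12:25 PM − 9:30 = 2:55 AM on Oct 19.

2:55 AM on October 19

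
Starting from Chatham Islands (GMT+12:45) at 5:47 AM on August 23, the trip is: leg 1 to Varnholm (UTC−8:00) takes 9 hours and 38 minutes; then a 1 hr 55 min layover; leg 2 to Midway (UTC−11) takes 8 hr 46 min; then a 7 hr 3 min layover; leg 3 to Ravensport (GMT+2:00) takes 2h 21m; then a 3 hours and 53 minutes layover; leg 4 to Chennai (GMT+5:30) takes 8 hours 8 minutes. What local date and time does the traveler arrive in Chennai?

4:16 PM on August 24

Convert departure to UTC: 5:47 AM − 12:45 = 5:02 PM UTC on Aug 22.
Add 9 hours 38 minutes leg 1 → 2:40 AM UTC (Aug 23).
Add 1 hour 55 minutes layover in Varnholm → 4:35 AM UTC.
Add 8 hours and 46 minutes leg 2 → 1:21 PM UTC.
Add 7 hours 3 minutes layover in Midway → 8:24 PM UTC.
Add 2 hours and 21 minutes leg 3 → 10:45 PM UTC.
Add 3 hours and 53 minutes layover in Ravensport → 2:38 AM UTC (Aug 24).
Add 8 hours 8 minutes leg 4 → 10:46 AM UTC.
Chennai is UTC+5:30, so local arrival = 10:46 AM + 5:30 = 4:16 PM on Aug 24.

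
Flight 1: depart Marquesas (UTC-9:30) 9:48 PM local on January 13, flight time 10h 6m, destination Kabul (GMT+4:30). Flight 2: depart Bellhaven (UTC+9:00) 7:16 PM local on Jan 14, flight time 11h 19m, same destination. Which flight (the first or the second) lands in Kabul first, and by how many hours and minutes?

the first, by 4 hours 11 minutes

Flight 1 in UTC: 9:48 PM + 9:30 = 7:18 AM on Jan 14.
+10 hours 6 minutes → arrive 5:24 PM UTC on Jan 14.
Flight 2 in UTC: 7:16 PM − 9:00 = 10:16 AM on Jan 14.
+11 hours 19 minutes → arrive 9:35 PM UTC on Jan 14.
Flight 1 lands earlier by 4 hours 11 minutes.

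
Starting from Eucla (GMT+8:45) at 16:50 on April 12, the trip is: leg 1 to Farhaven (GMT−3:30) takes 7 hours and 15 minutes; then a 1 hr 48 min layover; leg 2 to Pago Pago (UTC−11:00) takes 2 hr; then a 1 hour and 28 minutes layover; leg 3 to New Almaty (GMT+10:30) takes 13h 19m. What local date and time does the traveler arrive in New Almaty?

Convert departure to UTC: 16:50 − 8:45 = 08:05 UTC on Apr 12.
Add 7 hours and 15 minutes leg 1 → 15:20 UTC.
Add 1 hour 48 minutes layover in Farhaven → 17:08 UTC.
Add 2 hours leg 2 → 19:08 UTC.
Add 1 hour 28 minutes layover in Pago Pago → 20:36 UTC.
Add 13 hours 19 minutes leg 3 → 09:55 UTC (Apr 13).
New Almaty is UTC+10:30, so local arrival = 09:55 + 10:30 = 20:25 on Apr 13.

20:25 on Apr 13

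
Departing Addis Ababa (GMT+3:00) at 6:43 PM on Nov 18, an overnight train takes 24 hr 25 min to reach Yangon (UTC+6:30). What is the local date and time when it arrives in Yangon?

10:38 PM on November 19

Convert departure to UTC: 6:43 PM − 3:00 = 3:43 PM UTC on Nov 18.
Add 24 hours 25 minutes travel time → 4:08 PM UTC (Nov 19).
Yangon is UTC+6:30, so local arrival = 4:08 PM + 6:30 = 10:38 PM on Nov 19.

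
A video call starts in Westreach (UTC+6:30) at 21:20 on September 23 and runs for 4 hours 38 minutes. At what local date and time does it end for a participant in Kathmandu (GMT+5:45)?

01:13 on September 24

Convert start to UTC: 21:20 − 6:30 = 14:50 UTC on Sep 23.
Add 4 hours 38 minutes duration → 19:28 UTC.
Kathmandu is UTC+5:45, so local end time = 19:28 + 5:45 = 01:13 on Sep 24.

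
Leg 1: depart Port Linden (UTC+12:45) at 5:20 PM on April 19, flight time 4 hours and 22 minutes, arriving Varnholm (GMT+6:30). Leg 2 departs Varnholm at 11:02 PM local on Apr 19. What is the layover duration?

7 hours 35 minutes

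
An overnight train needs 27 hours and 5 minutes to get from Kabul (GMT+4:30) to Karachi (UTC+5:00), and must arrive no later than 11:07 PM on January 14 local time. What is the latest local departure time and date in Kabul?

7:32 PM on January 13

Target arrival in UTC: 11:07 PM − 5:00 = 6:07 PM on Jan 14.
Subtract 27 hours 5 minutes → departure 3:02 PM UTC on Jan 13.
Kabul is UTC+4:30: 3:02 PM + 4:30 = 7:32 PM on Jan 13.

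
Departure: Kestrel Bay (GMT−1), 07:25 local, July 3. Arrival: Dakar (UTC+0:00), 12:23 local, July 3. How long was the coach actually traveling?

3 hours 58 minutes

Dakar is 1:00 ahead of Kestrel Bay.
Clock-face elapsed time (ignoring zones) is 4 hours 58 minutes.
Actual elapsed = 4 hours 58 minutes − 1:00 = 3 hours 58 minutes.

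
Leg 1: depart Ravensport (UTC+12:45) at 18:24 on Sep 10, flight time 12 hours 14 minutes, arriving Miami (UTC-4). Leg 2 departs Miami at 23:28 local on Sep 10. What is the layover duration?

9 hours 35 minutes

Convert departure to UTC: 18:24 − 12:45 = 05:39 UTC on Sep 10.
Add 12 hours and 14 minutes flight time → 17:53 UTC.
Miami is UTC−4:00, so local arrival = 17:53 − 4:00 = 13:53 on Sep 10.
Layover = 23:28 − 13:53 = 9 hours 35 minutes.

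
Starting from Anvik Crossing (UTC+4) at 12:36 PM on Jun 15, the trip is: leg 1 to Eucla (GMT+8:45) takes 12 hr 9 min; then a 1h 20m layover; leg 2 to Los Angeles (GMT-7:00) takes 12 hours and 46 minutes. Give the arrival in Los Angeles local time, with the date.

Convert departure to UTC: 12:36 PM − 4:00 = 8:36 AM UTC on Jun 15.
Add 12 hours and 9 minutes leg 1 → 8:45 PM UTC.
Add 1 hour and 20 minutes layover in Eucla → 10:05 PM UTC.
Add 12 hours 46 minutes leg 2 → 10:51 AM UTC (Jun 16).
Los Angeles is UTC−7:00, so local arrival = 10:51 AM − 7:00 = 3:51 AM on Jun 16.

3:51 AM on June 16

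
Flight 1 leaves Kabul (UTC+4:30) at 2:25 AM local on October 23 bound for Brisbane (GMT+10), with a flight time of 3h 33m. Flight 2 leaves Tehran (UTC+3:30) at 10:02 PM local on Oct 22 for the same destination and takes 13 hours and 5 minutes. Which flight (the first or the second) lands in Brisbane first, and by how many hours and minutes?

the first, by 6 hours 9 minutes

Flight 1 in UTC: 2:25 AM − 4:30 = 9:55 PM on Oct 22.
+3 hours and 33 minutes → arrive 1:28 AM UTC on Oct 23.
Flight 2 in UTC: 10:02 PM − 3:30 = 6:32 PM on Oct 22.
+13 hours 5 minutes → arrive 7:37 AM UTC on Oct 23.
Flight 1 lands earlier by 6 hours 9 minutes.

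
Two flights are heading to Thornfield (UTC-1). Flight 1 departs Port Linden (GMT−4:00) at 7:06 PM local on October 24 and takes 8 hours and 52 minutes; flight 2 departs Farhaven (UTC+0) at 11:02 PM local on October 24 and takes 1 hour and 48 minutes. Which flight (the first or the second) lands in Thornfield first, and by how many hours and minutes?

the second, by 7 hours 8 minutes

Flight 1 in UTC: 7:06 PM + 4:00 = 11:06 PM on Oct 24.
+8 hours 52 minutes → arrive 7:58 AM UTC on Oct 25.
Flight 2 departs at 11:02 PM UTC (Oct 24).
+1 hour and 48 minutes → arrive 12:50 AM UTC on Oct 25.
Flight 2 lands earlier by 7 hours 8 minutes.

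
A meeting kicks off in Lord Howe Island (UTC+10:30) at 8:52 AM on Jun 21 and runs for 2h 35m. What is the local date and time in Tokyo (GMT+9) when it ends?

Convert start to UTC: 8:52 AM − 10:30 = 10:22 PM UTC on Jun 20.
Add 2 hours and 35 minutes duration → 12:57 AM UTC (Jun 21).
Tokyo is UTC+9:00, so local end time = 12:57 AM + 9:00 = 9:57 AM on Jun 21.

9:57 AM on Jun 21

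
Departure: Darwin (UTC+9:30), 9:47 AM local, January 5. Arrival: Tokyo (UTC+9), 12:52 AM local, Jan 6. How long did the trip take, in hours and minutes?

Departure in UTC: 9:47 AM − 9:30 = 12:17 AM on Jan 5.
Arrival in UTC: 12:52 AM − 9:00 = 3:52 PM on Jan 5.
Elapsed = 3:52 PM − 12:17 AM = 15 hours 35 minutes.

15 hours 35 minutes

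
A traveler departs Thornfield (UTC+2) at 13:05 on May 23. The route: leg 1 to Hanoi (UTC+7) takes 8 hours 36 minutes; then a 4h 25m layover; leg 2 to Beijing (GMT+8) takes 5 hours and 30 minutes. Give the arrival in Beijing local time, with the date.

13:36 on May 24

Convert departure to UTC: 13:05 − 2:00 = 11:05 UTC on May 23.
Add 8 hours 36 minutes leg 1 → 19:41 UTC.
Add 4 hours 25 minutes layover in Hanoi → 00:06 UTC (May 24).
Add 5 hours 30 minutes leg 2 → 05:36 UTC.
Beijing is UTC+8:00, so local arrival = 05:36 + 8:00 = 13:36 on May 24.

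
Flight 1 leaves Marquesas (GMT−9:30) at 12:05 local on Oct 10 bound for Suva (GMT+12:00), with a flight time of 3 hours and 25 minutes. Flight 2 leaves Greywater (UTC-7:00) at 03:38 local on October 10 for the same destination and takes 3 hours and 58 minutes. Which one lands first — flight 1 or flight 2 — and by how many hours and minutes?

Flight 1 in UTC: 12:05 + 9:30 = 21:35 on Oct 10.
+3 hours 25 minutes → arrive 01:00 UTC on Oct 11.
Flight 2 in UTC: 03:38 + 7:00 = 10:38 on Oct 10.
+3 hours and 58 minutes → arrive 14:36 UTC on Oct 10.
Flight 2 lands earlier by 10 hours 24 minutes.

the second, by 10 hours 24 minutes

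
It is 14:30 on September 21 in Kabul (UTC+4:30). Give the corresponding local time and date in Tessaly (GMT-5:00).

05:00 on Sep 21

Tessaly is 9:30 behind Kabul.
Shift by the zone difference: 14:30 − 9:30 = 05:00 on Sep 21 in Tessaly.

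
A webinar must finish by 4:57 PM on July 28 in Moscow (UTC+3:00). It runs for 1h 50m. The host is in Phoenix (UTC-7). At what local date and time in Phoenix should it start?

5:07 AM on Jul 28

Target end time in UTC: 4:57 PM − 3:00 = 1:57 PM on Jul 28.
Subtract 1 hour and 50 minutes → start 12:07 PM UTC on Jul 28.
Phoenix is UTC−7:00: 12:07 PM − 7:00 = 5:07 AM on Jul 28.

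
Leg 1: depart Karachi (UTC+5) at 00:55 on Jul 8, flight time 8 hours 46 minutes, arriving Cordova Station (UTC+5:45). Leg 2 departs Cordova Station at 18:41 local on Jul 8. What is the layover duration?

8 hours 15 minutes

Convert departure to UTC: 00:55 − 5:00 = 19:55 UTC on Jul 7.
Add 8 hours and 46 minutes flight time → 04:41 UTC (Jul 8).
Cordova Station is UTC+5:45, so local arrival = 04:41 + 5:45 = 10:26 on Jul 8.
Layover = 18:41 − 10:26 = 8 hours 15 minutes.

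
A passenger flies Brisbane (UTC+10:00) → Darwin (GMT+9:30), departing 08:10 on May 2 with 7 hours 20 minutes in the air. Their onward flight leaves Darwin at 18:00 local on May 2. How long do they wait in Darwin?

Convert departure to UTC: 08:10 − 10:00 = 22:10 UTC on May 1.
Add 7 hours 20 minutes flight time → 05:30 UTC (May 2).
Darwin is UTC+9:30, so local arrival = 05:30 + 9:30 = 15:00 on May 2.
Layover = 18:00 − 15:00 = 3 hours.

3 hours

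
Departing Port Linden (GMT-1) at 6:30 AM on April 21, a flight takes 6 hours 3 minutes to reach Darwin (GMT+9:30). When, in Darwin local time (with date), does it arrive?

11:03 PM on April 21

Convert departure to UTC: 6:30 AM + 1:00 = 7:30 AM UTC on Apr 21.
Add 6 hours 3 minutes travel time → 1:33 PM UTC.
Darwin is UTC+9:30, so local arrival = 1:33 PM + 9:30 = 11:03 PM on Apr 21.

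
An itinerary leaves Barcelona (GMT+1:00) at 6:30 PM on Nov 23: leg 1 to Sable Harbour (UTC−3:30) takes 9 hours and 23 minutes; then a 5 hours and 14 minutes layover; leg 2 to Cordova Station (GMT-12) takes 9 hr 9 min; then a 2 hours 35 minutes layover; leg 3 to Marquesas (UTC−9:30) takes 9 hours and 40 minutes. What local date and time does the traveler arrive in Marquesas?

8:01 PM on Nov 24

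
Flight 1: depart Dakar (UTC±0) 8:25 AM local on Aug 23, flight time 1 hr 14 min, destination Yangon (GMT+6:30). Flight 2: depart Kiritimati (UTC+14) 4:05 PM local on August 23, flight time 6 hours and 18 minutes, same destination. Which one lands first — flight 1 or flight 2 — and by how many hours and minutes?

Flight 1 departs at 8:25 AM UTC (Aug 23).
+1 hour and 14 minutes → arrive 9:39 AM UTC on Aug 23.
Flight 2 in UTC: 4:05 PM − 14:00 = 2:05 AM on Aug 23.
+6 hours and 18 minutes → arrive 8:23 AM UTC on Aug 23.
Flight 2 lands earlier by 1 hour 16 minutes.

the second, by 1 hour 16 minutes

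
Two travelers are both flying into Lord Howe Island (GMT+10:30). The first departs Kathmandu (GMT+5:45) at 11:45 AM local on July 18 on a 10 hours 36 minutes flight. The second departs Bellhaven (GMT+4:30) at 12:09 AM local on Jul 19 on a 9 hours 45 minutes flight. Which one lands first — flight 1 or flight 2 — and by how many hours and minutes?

Flight 1 in UTC: 11:45 AM − 5:45 = 6:00 AM on Jul 18.
+10 hours and 36 minutes → arrive 4:36 PM UTC on Jul 18.
Flight 2 in UTC: 12:09 AM − 4:30 = 7:39 PM on Jul 18.
+9 hours and 45 minutes → arrive 5:24 AM UTC on Jul 19.
Flight 1 lands earlier by 12 hours 48 minutes.

the first, by 12 hours 48 minutes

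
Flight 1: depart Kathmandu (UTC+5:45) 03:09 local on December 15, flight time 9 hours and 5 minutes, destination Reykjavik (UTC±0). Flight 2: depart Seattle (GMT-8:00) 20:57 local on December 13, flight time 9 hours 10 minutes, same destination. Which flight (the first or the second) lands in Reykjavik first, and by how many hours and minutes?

Flight 1 in UTC: 03:09 − 5:45 = 21:24 on Dec 14.
+9 hours 5 minutes → arrive 06:29 UTC on Dec 15.
Flight 2 in UTC: 20:57 + 8:00 = 04:57 on Dec 14.
+9 hours 10 minutes → arrive 14:07 UTC on Dec 14.
Flight 2 lands earlier by 16 hours 22 minutes.

the second, by 16 hours 22 minutes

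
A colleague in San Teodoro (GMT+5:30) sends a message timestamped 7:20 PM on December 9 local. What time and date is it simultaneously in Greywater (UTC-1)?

12:50 PM on December 9

In UTC: 7:20 PM − 5:30 = 1:50 PM on Dec 9.
Greywater is UTC−1:00: 1:50 PM − 1:00 = 12:50 PM on Dec 9.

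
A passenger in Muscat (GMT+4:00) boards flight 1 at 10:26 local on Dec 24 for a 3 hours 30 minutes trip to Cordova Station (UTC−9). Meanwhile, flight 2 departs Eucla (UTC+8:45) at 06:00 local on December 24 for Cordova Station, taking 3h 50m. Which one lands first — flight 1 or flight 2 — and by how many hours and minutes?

the second, by 8 hours 51 minutes

Flight 1 in UTC: 10:26 − 4:00 = 06:26 on Dec 24.
+3 hours and 30 minutes → arrive 09:56 UTC on Dec 24.
Flight 2 in UTC: 06:00 − 8:45 = 21:15 on Dec 23.
+3 hours 50 minutes → arrive 01:05 UTC on Dec 24.
Flight 2 lands earlier by 8 hours 51 minutes.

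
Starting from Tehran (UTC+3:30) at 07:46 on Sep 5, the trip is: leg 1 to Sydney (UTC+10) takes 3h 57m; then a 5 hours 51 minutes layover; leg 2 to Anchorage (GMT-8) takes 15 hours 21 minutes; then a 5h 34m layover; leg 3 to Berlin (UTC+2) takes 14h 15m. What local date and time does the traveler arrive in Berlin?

Convert departure to UTC: 07:46 − 3:30 = 04:16 UTC on Sep 5.
Add 3 hours and 57 minutes leg 1 → 08:13 UTC.
Add 5 hours and 51 minutes layover in Sydney → 14:04 UTC.
Add 15 hours and 21 minutes leg 2 → 05:25 UTC (Sep 6).
Add 5 hours 34 minutes layover in Anchorage → 10:59 UTC.
Add 14 hours 15 minutes leg 3 → 01:14 UTC (Sep 7).
Berlin is UTC+2:00, so local arrival = 01:14 + 2:00 = 03:14 on Sep 7.

03:14 on September 7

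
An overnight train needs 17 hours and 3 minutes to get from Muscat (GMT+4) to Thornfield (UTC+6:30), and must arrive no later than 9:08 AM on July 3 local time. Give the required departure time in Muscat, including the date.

Target arrival in UTC: 9:08 AM − 6:30 = 2:38 AM on Jul 3.
Subtract 17 hours and 3 minutes → departure 9:35 AM UTC on Jul 2.
Muscat is UTC+4:00: 9:35 AM + 4:00 = 1:35 PM on Jul 2.

1:35 PM on July 2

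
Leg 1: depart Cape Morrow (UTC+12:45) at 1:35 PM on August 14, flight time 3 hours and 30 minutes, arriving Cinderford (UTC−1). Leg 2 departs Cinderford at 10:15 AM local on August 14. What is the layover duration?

6 hours 55 minutes

Convert departure to UTC: 1:35 PM − 12:45 = 12:50 AM UTC on Aug 14.
Add 3 hours and 30 minutes flight time → 4:20 AM UTC.
Cinderford is UTC−1:00, so local arrival = 4:20 AM − 1:00 = 3:20 AM on Aug 14.
Layover = 10:15 AM − 3:20 AM = 6 hours 55 minutes.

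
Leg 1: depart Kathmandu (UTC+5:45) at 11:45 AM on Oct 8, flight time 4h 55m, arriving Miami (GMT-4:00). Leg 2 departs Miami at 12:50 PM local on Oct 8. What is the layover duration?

5 hours 55 minutes

Convert departure to UTC: 11:45 AM − 5:45 = 6:00 AM UTC on Oct 8.
Add 4 hours and 55 minutes flight time → 10:55 AM UTC.
Miami is UTC−4:00, so local arrival = 10:55 AM − 4:00 = 6:55 AM on Oct 8.
Layover = 12:50 PM − 6:55 AM = 5 hours 55 minutes.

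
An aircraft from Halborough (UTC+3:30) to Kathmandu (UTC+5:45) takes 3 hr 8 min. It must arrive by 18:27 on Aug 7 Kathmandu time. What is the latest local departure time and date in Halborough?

Target arrival in UTC: 18:27 − 5:45 = 12:42 on Aug 7.
Subtract 3 hours 8 minutes → departure 09:34 UTC on Aug 7.
Halborough is UTC+3:30: 09:34 + 3:30 = 13:04 on Aug 7.

13:04 on Aug 7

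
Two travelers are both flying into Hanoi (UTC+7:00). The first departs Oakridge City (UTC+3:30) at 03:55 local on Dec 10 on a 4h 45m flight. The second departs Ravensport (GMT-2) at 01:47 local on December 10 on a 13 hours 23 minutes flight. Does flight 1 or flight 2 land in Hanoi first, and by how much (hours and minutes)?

Flight 1 in UTC: 03:55 − 3:30 = 00:25 on Dec 10.
+4 hours 45 minutes → arrive 05:10 UTC on Dec 10.
Flight 2 in UTC: 01:47 + 2:00 = 03:47 on Dec 10.
+13 hours and 23 minutes → arrive 17:10 UTC on Dec 10.
Flight 1 lands earlier by 12 hours.

the first, by 12 hours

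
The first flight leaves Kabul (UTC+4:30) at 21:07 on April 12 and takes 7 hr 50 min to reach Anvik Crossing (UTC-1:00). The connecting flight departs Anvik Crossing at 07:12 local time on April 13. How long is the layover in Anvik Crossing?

Convert departure to UTC: 21:07 − 4:30 = 16:37 UTC on Apr 12.
Add 7 hours 50 minutes flight time → 00:27 UTC (Apr 13).
Anvik Crossing is UTC−1:00, so local arrival = 00:27 − 1:00 = 23:27 on Apr 12.
Layover = 07:12 − 23:27 (+1 day) = 7 hours 45 minutes.

7 hours 45 minutes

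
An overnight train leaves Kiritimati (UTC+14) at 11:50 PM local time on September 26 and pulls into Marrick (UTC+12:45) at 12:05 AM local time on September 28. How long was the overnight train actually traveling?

25 hours 30 minutes

Marrick is 1:15 behind Kiritimati.
Clock-face elapsed time (ignoring zones) is 24 hours 15 minutes.
Actual elapsed = 24 hours 15 minutes + 1:15 = 25 hours 30 minutes.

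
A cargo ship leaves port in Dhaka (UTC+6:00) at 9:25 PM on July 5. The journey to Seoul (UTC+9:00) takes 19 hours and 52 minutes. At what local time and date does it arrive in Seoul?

8:17 PM on July 6

Seoul is 3:00 ahead of Dhaka.
After 19 hours and 52 minutes it is 5:17 PM (Jul 6) in Dhaka.
Shift by the zone difference: 5:17 PM + 3:00 = 8:17 PM on Jul 6 in Seoul.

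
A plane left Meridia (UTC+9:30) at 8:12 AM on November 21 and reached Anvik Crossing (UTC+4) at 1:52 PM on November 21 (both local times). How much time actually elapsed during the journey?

11 hours 10 minutes

Departure in UTC: 8:12 AM − 9:30 = 10:42 PM on Nov 20.
Arrival in UTC: 1:52 PM − 4:00 = 9:52 AM on Nov 21.
Elapsed = 9:52 AM − 10:42 PM (+1 day) = 11 hours 10 minutes.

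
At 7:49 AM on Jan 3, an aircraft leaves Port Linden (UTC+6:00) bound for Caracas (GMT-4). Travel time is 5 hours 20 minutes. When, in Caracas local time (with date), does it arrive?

Convert departure to UTC: 7:49 AM − 6:00 = 1:49 AM UTC on Jan 3.
Add 5 hours and 20 minutes travel time → 7:09 AM UTC.
Caracas is UTC−4:00, so local arrival = 7:09 AM − 4:00 = 3:09 AM on Jan 3.

3:09 AM on January 3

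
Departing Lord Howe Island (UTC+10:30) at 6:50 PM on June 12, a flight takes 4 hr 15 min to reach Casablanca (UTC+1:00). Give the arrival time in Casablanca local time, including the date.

1:35 PM on June 12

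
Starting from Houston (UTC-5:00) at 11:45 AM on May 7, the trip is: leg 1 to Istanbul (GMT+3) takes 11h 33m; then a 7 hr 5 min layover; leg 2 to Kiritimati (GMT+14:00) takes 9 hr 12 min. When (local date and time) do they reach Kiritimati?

10:35 AM on May 9

Convert departure to UTC: 11:45 AM + 5:00 = 4:45 PM UTC on May 7.
Add 11 hours 33 minutes leg 1 → 4:18 AM UTC (May 8).
Add 7 hours and 5 minutes layover in Istanbul → 11:23 AM UTC.
Add 9 hours and 12 minutes leg 2 → 8:35 PM UTC.
Kiritimati is UTC+14:00, so local arrival = 8:35 PM + 14:00 = 10:35 AM on May 9.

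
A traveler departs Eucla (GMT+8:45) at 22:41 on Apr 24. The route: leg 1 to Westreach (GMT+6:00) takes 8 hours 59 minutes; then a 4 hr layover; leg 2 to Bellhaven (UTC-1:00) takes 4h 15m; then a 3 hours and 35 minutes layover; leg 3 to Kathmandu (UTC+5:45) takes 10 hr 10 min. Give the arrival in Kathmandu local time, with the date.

Convert departure to UTC: 22:41 − 8:45 = 13:56 UTC on Apr 24.
Add 8 hours 59 minutes leg 1 → 22:55 UTC.
Add 4 hours layover in Westreach → 02:55 UTC (Apr 25).
Add 4 hours 15 minutes leg 2 → 07:10 UTC.
Add 3 hours 35 minutes layover in Bellhaven → 10:45 UTC.
Add 10 hours and 10 minutes leg 3 → 20:55 UTC.
Kathmandu is UTC+5:45, so local arrival = 20:55 + 5:45 = 02:40 on Apr 26.

02:40 on Apr 26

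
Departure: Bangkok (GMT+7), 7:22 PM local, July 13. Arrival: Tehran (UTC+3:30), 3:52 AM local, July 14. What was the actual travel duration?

Departure in UTC: 7:22 PM − 7:00 = 12:22 PM on Jul 13.
Arrival in UTC: 3:52 AM − 3:30 = 12:22 AM on Jul 14.
Elapsed = 12:22 AM − 12:22 PM (+1 day) = 12 hours.

12 hours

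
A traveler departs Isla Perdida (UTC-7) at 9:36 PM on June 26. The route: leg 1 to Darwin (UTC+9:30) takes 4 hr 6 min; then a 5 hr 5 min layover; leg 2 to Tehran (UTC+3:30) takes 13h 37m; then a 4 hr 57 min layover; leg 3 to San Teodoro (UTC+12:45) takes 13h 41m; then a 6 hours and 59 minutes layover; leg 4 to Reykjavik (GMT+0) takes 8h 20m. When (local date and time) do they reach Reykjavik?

1:21 PM on June 29

Convert departure to UTC: 9:36 PM + 7:00 = 4:36 AM UTC on Jun 27.
Add 4 hours 6 minutes leg 1 → 8:42 AM UTC.
Add 5 hours and 5 minutes layover in Darwin → 1:47 PM UTC.
Add 13 hours and 37 minutes leg 2 → 3:24 AM UTC (Jun 28).
Add 4 hours and 57 minutes layover in Tehran → 8:21 AM UTC.
Add 13 hours and 41 minutes leg 3 → 10:02 PM UTC.
Add 6 hours and 59 minutes layover in San Teodoro → 5:01 AM UTC (Jun 29).
Add 8 hours and 20 minutes leg 4 → 1:21 PM UTC.
Reykjavik is UTC+0, so local arrival is the same: 1:21 PM on Jun 29.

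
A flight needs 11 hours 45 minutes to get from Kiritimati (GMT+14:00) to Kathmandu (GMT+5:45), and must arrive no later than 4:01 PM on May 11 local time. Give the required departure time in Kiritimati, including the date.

Target arrival in UTC: 4:01 PM − 5:45 = 10:16 AM on May 11.
Subtract 11 hours and 45 minutes → departure 10:31 PM UTC on May 10.
Kiritimati is UTC+14:00: 10:31 PM + 14:00 = 12:31 PM on May 11.

12:31 PM on May 11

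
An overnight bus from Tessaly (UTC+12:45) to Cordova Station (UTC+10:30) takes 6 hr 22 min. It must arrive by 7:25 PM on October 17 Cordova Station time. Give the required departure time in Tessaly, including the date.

Target arrival in UTC: 7:25 PM − 10:30 = 8:55 AM on Oct 17.
Subtract 6 hours 22 minutes → departure 2:33 AM UTC on Oct 17.
Tessaly is UTC+12:45: 2:33 AM + 12:45 = 3:18 PM on Oct 17.

3:18 PM on October 17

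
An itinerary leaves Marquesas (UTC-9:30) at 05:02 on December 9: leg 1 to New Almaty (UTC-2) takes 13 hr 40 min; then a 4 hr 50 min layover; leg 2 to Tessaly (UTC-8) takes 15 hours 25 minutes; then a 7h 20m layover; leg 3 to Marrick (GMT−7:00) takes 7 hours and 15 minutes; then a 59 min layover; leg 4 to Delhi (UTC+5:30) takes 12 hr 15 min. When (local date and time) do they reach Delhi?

09:46 on Dec 12

Convert departure to UTC: 05:02 + 9:30 = 14:32 UTC on Dec 9.
Add 13 hours and 40 minutes leg 1 → 04:12 UTC (Dec 10).
Add 4 hours 50 minutes layover in New Almaty → 09:02 UTC.
Add 15 hours 25 minutes leg 2 → 00:27 UTC (Dec 11).
Add 7 hours and 20 minutes layover in Tessaly → 07:47 UTC.
Add 7 hours and 15 minutes leg 3 → 15:02 UTC.
Add 59 minutes layover in Marrick → 16:01 UTC.
Add 12 hours 15 minutes leg 4 → 04:16 UTC (Dec 12).
Delhi is UTC+5:30, so local arrival = 04:16 + 5:30 = 09:46 on Dec 12.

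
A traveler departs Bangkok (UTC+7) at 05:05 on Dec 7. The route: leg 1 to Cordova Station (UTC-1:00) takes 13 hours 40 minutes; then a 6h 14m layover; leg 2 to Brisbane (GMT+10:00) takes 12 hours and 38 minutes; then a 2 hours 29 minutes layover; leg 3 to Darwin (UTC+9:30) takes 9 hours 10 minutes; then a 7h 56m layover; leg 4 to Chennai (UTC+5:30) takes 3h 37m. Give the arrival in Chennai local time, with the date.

11:19 on Dec 9

Convert departure to UTC: 05:05 − 7:00 = 22:05 UTC on Dec 6.
Add 13 hours and 40 minutes leg 1 → 11:45 UTC (Dec 7).
Add 6 hours 14 minutes layover in Cordova Station → 17:59 UTC.
Add 12 hours and 38 minutes leg 2 → 06:37 UTC (Dec 8).
Add 2 hours 29 minutes layover in Brisbane → 09:06 UTC.
Add 9 hours and 10 minutes leg 3 → 18:16 UTC.
Add 7 hours and 56 minutes layover in Darwin → 02:12 UTC (Dec 9).
Add 3 hours and 37 minutes leg 4 → 05:49 UTC.
Chennai is UTC+5:30, so local arrival = 05:49 + 5:30 = 11:19 on Dec 9.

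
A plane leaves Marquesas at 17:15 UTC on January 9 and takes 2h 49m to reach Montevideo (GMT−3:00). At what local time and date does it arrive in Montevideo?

17:04 on January 9

Departure is given in UTC: 17:15 on Jan 9.
Add 2 hours and 49 minutes → 20:04 UTC.
Montevideo is UTC−3:00: 20:04 − 3:00 = 17:04 on Jan 9.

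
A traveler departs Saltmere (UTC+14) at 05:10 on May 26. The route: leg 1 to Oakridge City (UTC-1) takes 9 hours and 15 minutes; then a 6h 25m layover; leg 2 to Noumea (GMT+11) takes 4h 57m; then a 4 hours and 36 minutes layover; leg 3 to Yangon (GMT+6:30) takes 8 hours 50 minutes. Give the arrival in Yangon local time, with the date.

Convert departure to UTC: 05:10 − 14:00 = 15:10 UTC on May 25.
Add 9 hours and 15 minutes leg 1 → 00:25 UTC (May 26).
Add 6 hours 25 minutes layover in Oakridge City → 06:50 UTC.
Add 4 hours and 57 minutes leg 2 → 11:47 UTC.
Add 4 hours 36 minutes layover in Noumea → 16:23 UTC.
Add 8 hours 50 minutes leg 3 → 01:13 UTC (May 27).
Yangon is UTC+6:30, so local arrival = 01:13 + 6:30 = 07:43 on May 27.

07:43 on May 27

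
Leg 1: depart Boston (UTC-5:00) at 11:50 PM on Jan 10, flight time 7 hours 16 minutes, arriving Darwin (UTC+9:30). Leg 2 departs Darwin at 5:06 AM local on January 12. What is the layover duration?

Convert departure to UTC: 11:50 PM + 5:00 = 4:50 AM UTC on Jan 11.
Add 7 hours 16 minutes flight time → 12:06 PM UTC.
Darwin is UTC+9:30, so local arrival = 12:06 PM + 9:30 = 9:36 PM on Jan 11.
Layover = 5:06 AM − 9:36 PM (+1 day) = 7 hours 30 minutes.

7 hours 30 minutes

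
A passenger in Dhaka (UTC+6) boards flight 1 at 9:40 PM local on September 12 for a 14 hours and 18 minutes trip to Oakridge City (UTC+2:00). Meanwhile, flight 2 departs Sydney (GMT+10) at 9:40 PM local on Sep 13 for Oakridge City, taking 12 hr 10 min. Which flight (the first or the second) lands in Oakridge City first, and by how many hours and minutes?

Flight 1 in UTC: 9:40 PM − 6:00 = 3:40 PM on Sep 12.
+14 hours 18 minutes → arrive 5:58 AM UTC on Sep 13.
Flight 2 in UTC: 9:40 PM − 10:00 = 11:40 AM on Sep 13.
+12 hours and 10 minutes → arrive 11:50 PM UTC on Sep 13.
Flight 1 lands earlier by 17 hours 52 minutes.

the first, by 17 hours 52 minutes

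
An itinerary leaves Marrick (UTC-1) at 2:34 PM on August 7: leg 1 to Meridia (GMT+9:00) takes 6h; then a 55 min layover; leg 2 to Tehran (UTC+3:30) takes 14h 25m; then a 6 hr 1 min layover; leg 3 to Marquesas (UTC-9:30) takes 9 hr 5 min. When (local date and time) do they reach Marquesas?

6:30 PM on Aug 8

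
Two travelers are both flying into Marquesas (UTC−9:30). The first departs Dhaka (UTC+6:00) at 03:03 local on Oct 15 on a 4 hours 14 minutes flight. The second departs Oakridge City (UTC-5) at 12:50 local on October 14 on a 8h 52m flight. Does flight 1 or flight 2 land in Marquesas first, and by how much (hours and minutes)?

Flight 1 in UTC: 03:03 − 6:00 = 21:03 on Oct 14.
+4 hours 14 minutes → arrive 01:17 UTC on Oct 15.
Flight 2 in UTC: 12:50 + 5:00 = 17:50 on Oct 14.
+8 hours and 52 minutes → arrive 02:42 UTC on Oct 15.
Flight 1 lands earlier by 1 hour 25 minutes.

the first, by 1 hour 25 minutes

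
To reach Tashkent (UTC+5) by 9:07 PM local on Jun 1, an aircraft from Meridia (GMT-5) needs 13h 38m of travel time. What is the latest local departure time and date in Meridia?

9:29 PM on May 31

Target arrival in UTC: 9:07 PM − 5:00 = 4:07 PM on Jun 1.
Subtract 13 hours and 38 minutes → departure 2:29 AM UTC on Jun 1.
Meridia is UTC−5:00: 2:29 AM − 5:00 = 9:29 PM on May 31.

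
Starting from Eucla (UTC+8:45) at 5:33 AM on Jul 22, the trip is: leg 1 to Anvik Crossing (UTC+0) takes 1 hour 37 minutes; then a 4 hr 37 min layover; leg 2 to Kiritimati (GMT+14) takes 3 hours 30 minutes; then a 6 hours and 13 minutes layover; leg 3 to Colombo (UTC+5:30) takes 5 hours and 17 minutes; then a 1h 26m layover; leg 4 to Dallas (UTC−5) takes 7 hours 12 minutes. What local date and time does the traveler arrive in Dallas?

9:40 PM on July 22

Convert departure to UTC: 5:33 AM − 8:45 = 8:48 PM UTC on Jul 21.
Add 1 hour 37 minutes leg 1 → 10:25 PM UTC.
Add 4 hours 37 minutes layover in Anvik Crossing → 3:02 AM UTC (Jul 22).
Add 3 hours and 30 minutes leg 2 → 6:32 AM UTC.
Add 6 hours and 13 minutes layover in Kiritimati → 12:45 PM UTC.
Add 5 hours and 17 minutes leg 3 → 6:02 PM UTC.
Add 1 hour 26 minutes layover in Colombo → 7:28 PM UTC.
Add 7 hours 12 minutes leg 4 → 2:40 AM UTC (Jul 23).
Dallas is UTC−5:00, so local arrival = 2:40 AM − 5:00 = 9:40 PM on Jul 22.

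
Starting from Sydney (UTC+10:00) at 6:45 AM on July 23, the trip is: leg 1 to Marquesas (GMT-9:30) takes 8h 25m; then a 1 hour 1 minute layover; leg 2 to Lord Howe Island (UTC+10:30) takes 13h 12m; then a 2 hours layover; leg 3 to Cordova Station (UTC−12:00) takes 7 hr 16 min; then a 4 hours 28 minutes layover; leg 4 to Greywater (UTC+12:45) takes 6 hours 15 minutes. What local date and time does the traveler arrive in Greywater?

4:07 AM on Jul 25

Convert departure to UTC: 6:45 AM − 10:00 = 8:45 PM UTC on Jul 22.
Add 8 hours 25 minutes leg 1 → 5:10 AM UTC (Jul 23).
Add 1 hour and 1 minute layover in Marquesas → 6:11 AM UTC.
Add 13 hours and 12 minutes leg 2 → 7:23 PM UTC.
Add 2 hours layover in Lord Howe Island → 9:23 PM UTC.
Add 7 hours 16 minutes leg 3 → 4:39 AM UTC (Jul 24).
Add 4 hours and 28 minutes layover in Cordova Station → 9:07 AM UTC.
Add 6 hours and 15 minutes leg 4 → 3:22 PM UTC.
Greywater is UTC+12:45, so local arrival = 3:22 PM + 12:45 = 4:07 AM on Jul 25.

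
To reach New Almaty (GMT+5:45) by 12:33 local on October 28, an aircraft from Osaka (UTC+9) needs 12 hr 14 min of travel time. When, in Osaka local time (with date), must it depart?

Target arrival in UTC: 12:33 − 5:45 = 06:48 on Oct 28.
Subtract 12 hours and 14 minutes → departure 18:34 UTC on Oct 27.
Osaka is UTC+9:00: 18:34 + 9:00 = 03:34 on Oct 28.

03:34 on October 28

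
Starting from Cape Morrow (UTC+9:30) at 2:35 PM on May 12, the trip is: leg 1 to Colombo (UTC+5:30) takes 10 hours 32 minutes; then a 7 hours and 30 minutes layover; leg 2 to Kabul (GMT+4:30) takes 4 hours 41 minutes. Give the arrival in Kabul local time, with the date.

8:18 AM on May 13

Convert departure to UTC: 2:35 PM − 9:30 = 5:05 AM UTC on May 12.
Add 10 hours and 32 minutes leg 1 → 3:37 PM UTC.
Add 7 hours and 30 minutes layover in Colombo → 11:07 PM UTC.
Add 4 hours 41 minutes leg 2 → 3:48 AM UTC (May 13).
Kabul is UTC+4:30, so local arrival = 3:48 AM + 4:30 = 8:18 AM on May 13.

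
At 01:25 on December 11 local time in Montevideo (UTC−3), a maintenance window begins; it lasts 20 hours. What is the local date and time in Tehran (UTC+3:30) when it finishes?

03:55 on Dec 12

Convert start to UTC: 01:25 + 3:00 = 04:25 UTC on Dec 11.
Add 20 hours duration → 00:25 UTC (Dec 12).
Tehran is UTC+3:30, so local end time = 00:25 + 3:30 = 03:55 on Dec 12.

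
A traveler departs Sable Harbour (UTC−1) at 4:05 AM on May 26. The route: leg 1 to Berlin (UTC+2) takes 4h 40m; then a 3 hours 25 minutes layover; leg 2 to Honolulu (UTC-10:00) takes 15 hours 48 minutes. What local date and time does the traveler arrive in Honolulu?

6:58 PM on May 26

Convert departure to UTC: 4:05 AM + 1:00 = 5:05 AM UTC on May 26.
Add 4 hours 40 minutes leg 1 → 9:45 AM UTC.
Add 3 hours 25 minutes layover in Berlin → 1:10 PM UTC.
Add 15 hours 48 minutes leg 2 → 4:58 AM UTC (May 27).
Honolulu is UTC−10:00, so local arrival = 4:58 AM − 10:00 = 6:58 PM on May 26.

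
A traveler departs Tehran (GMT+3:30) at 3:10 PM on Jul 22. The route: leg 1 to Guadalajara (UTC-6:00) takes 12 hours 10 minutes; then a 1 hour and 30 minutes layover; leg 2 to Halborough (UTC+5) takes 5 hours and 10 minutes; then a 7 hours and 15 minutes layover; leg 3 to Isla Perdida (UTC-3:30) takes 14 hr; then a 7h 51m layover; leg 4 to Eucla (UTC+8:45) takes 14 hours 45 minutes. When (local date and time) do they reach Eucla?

11:06 AM on July 25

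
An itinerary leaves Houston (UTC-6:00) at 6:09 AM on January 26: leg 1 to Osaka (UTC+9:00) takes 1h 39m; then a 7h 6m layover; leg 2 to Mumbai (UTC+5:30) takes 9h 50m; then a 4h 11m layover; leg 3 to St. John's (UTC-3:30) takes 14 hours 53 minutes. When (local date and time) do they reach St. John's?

10:18 PM on January 27

Convert departure to UTC: 6:09 AM + 6:00 = 12:09 PM UTC on Jan 26.
Add 1 hour 39 minutes leg 1 → 1:48 PM UTC.
Add 7 hours 6 minutes layover in Osaka → 8:54 PM UTC.
Add 9 hours and 50 minutes leg 2 → 6:44 AM UTC (Jan 27).
Add 4 hours 11 minutes layover in Mumbai → 10:55 AM UTC.
Add 14 hours and 53 minutes leg 3 → 1:48 AM UTC (Jan 28).
St. John's is UTC−3:30, so local arrival = 1:48 AM − 3:30 = 10:18 PM on Jan 27.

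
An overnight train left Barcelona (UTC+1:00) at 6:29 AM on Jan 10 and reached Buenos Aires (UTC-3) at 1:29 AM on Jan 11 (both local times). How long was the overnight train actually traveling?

Departure in UTC: 6:29 AM − 1:00 = 5:29 AM on Jan 10.
Arrival in UTC: 1:29 AM + 3:00 = 4:29 AM on Jan 11.
Elapsed = 4:29 AM − 5:29 AM (+1 day) = 23 hours.

23 hours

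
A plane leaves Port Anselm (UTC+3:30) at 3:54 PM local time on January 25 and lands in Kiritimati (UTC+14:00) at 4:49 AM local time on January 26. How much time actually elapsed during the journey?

2 hours 25 minutes

Departure in UTC: 3:54 PM − 3:30 = 12:24 PM on Jan 25.
Arrival in UTC: 4:49 AM − 14:00 = 2:49 PM on Jan 25.
Elapsed = 2:49 PM − 12:24 PM = 2 hours 25 minutes.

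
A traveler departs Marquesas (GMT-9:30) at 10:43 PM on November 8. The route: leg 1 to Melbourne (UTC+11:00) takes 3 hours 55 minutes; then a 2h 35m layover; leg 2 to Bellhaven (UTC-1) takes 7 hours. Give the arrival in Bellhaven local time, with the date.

8:43 PM on November 9

Convert departure to UTC: 10:43 PM + 9:30 = 8:13 AM UTC on Nov 9.
Add 3 hours 55 minutes leg 1 → 12:08 PM UTC.
Add 2 hours and 35 minutes layover in Melbourne → 2:43 PM UTC.
Add 7 hours leg 2 → 9:43 PM UTC.
Bellhaven is UTC−1:00, so local arrival = 9:43 PM − 1:00 = 8:43 PM on Nov 9.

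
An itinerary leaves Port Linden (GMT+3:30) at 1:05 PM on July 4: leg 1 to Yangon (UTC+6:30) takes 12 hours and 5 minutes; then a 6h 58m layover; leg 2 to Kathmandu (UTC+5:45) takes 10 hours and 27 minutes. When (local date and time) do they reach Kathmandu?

8:50 PM on Jul 5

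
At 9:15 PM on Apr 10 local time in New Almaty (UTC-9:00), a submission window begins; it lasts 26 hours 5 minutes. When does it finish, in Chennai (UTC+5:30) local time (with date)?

1:50 PM on Apr 12

Chennai is 14:30 ahead of New Almaty.
After 26 hours 5 minutes it is 11:20 PM (Apr 11) in New Almaty.
Shift by the zone difference: 11:20 PM + 14:30 = 1:50 PM on Apr 12 in Chennai.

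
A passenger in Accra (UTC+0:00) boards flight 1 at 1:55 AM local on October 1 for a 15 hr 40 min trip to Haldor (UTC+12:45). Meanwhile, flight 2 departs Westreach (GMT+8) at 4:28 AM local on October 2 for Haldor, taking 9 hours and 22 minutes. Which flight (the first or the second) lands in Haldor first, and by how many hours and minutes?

the first, by 12 hours 15 minutes

Flight 1 departs at 1:55 AM UTC (Oct 1).
+15 hours 40 minutes → arrive 5:35 PM UTC on Oct 1.
Flight 2 in UTC: 4:28 AM − 8:00 = 8:28 PM on Oct 1.
+9 hours and 22 minutes → arrive 5:50 AM UTC on Oct 2.
Flight 1 lands earlier by 12 hours 15 minutes.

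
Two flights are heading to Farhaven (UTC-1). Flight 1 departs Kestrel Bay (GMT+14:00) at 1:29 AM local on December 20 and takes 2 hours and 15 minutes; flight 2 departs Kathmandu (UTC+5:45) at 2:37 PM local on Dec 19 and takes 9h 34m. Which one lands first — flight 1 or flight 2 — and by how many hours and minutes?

Flight 1 in UTC: 1:29 AM − 14:00 = 11:29 AM on Dec 19.
+2 hours 15 minutes → arrive 1:44 PM UTC on Dec 19.
Flight 2 in UTC: 2:37 PM − 5:45 = 8:52 AM on Dec 19.
+9 hours and 34 minutes → arrive 6:26 PM UTC on Dec 19.
Flight 1 lands earlier by 4 hours 42 minutes.

the first, by 4 hours 42 minutes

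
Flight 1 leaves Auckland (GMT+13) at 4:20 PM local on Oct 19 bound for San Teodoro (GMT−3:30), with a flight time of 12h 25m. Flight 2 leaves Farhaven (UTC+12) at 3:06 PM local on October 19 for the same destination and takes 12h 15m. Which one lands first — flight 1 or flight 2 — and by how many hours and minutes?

Flight 1 in UTC: 4:20 PM − 13:00 = 3:20 AM on Oct 19.
+12 hours and 25 minutes → arrive 3:45 PM UTC on Oct 19.
Flight 2 in UTC: 3:06 PM − 12:00 = 3:06 AM on Oct 19.
+12 hours and 15 minutes → arrive 3:21 PM UTC on Oct 19.
Flight 2 lands earlier by 24 minutes.

the second, by 24 minutes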